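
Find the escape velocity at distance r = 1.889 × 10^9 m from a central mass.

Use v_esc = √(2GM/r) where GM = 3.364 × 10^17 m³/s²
r = 1.889 × 10^9 m
GM = 3.364 × 10^17 m³/s²
2GM/r = 2 × (3.364 × 10^17) / (1.889 × 10^9) = 3.56167 × 10^8 m²/s²
v_esc = √(2GM/r) = 18872.4 m/s ≈ 18.87 km/s

Final answer: 18.87 km/s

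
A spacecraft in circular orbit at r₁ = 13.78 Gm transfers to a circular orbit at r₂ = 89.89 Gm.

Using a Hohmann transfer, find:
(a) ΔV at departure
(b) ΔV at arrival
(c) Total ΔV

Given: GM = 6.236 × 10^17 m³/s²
r₁ = 13.78 Gm = 1.378 × 10^10 m
r₂ = 89.89 Gm = 8.989 × 10^10 m
GM = 6.236 × 10^17 m³/s²
Transfer ellipse: a_t = (r₁ + r₂)/2 = 5.1835 × 10^10 m
Circular speed at r₁: v₁ = √(GM/r₁) = 6727.11 m/s
Transfer speed at r₁ (periapsis): v₁ₜ = √(GM(2/r₁ − 1/a_t)) = 8858.75 m/s
(a) ΔV₁ = v₁ₜ − v₁ = 2131.64 m/s ≈ 2.132 km/s
Circular speed at r₂: v₂ = √(GM/r₂) = 2633.89 m/s
Transfer speed at r₂ (apoapsis): v₂ₜ = √(GM(2/r₂ − 1/a_t)) = 1358.03 m/s
(b) ΔV₂ = v₂ − v₂ₜ = 1275.86 m/s ≈ 1.276 km/s
(c) ΔV_total = ΔV₁ + ΔV₂ = 3407.5 m/s ≈ 3.407 km/s

Final answer:
(a) ΔV₁ = 2.132 km/s
(b) ΔV₂ = 1.276 km/s
(c) ΔV_total = 3.407 km/s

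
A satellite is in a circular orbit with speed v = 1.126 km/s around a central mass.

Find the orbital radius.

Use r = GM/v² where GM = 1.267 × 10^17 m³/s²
v = 1.126 km/s = 1126 m/s
GM = 1.267 × 10^17 m³/s²
v² = 1.26788 × 10^6 m²/s²
r = GM/v² = (1.267 × 10^17) / (1.26788 × 10^6) = 9.99309 × 10^10 m ≈ 99.93 Gm

Final answer: 99.93 Gm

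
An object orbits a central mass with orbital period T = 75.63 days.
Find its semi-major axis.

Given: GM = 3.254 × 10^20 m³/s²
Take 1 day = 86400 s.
T = 75.63 days = 6.53443 × 10^6 s
GM = 3.254 × 10^20 m³/s²
Kepler's third law: a³ = GM T² / (4π²)
T² = 4.26988 × 10^13 s²
a³ = (3.254 × 10^20) × (4.26988 × 10^13) / (4π²) = 3.51944 × 10^32 m³
a = (a³)^(1/3) = 7.06032 × 10^10 m ≈ 7.06 × 10^10 m

Final answer: 7.06 × 10^10 m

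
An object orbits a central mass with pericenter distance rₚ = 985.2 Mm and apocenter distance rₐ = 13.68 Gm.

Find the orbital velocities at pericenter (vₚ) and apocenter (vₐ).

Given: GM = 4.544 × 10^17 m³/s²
rₚ = 985.2 Mm = 9.852 × 10^8 m
rₐ = 13.68 Gm = 1.368 × 10^10 m
GM = 4.544 × 10^17 m³/s²
a = (rₚ + rₐ)/2 = 7.3326 × 10^9 m
Vis-viva: v² = GM (2/r − 1/a)
vₚ² = 4.544 × 10^17 × (2.03004 × 10^-9 − 1.36377 × 10^-10) = 8.60482 × 10^8 m²/s²
vₚ = 29334 m/s ≈ 29.33 km/s
vₐ² = 4.544 × 10^17 × (1.46199 × 10^-10 − 1.36377 × 10^-10) = 4.46292 × 10^6 m²/s²
vₐ = 2112.56 m/s ≈ 2.113 km/s

Final answer: vₚ = 29.33 km/s, vₐ = 2.113 km/s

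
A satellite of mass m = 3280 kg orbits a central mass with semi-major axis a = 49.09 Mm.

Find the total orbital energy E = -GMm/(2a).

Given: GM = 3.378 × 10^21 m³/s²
a = 49.09 Mm = 4.909 × 10^7 m
GM = 3.378 × 10^21 m³/s²
2a = 9.818 × 10^7 m
GMm = 3.378 × 10^21 × 3280 = 1.10798 × 10^25 m³·kg/s²
E = −GMm/(2a) = -1.12852 × 10^17 J ≈ -112.9 PJ

Final answer: -112.9 PJ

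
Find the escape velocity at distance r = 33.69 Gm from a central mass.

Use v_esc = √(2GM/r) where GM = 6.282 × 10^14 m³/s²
r = 33.69 Gm = 3.369 × 10^10 m
GM = 6.282 × 10^14 m³/s²
2GM/r = 2 × (6.282 × 10^14) / (3.369 × 10^10) = 37293 m²/s²
v_esc = √(2GM/r) = 193.114 m/s ≈ 193.1 m/s

Final answer: 193.1 m/s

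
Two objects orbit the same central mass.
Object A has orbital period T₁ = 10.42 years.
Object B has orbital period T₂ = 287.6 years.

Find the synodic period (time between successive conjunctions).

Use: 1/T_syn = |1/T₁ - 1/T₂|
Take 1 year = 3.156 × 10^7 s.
T₁ = 10.42 years = 3.28855 × 10^8 s
T₂ = 287.6 years = 9.07666 × 10^9 s
1/T₁ = 3.04085 × 10^-9 s⁻¹
1/T₂ = 1.10173 × 10^-10 s⁻¹
|1/T₁ − 1/T₂| = 2.93068 × 10^-9 s⁻¹
T_syn = 1 / |1/T₁ − 1/T₂| = 3.41218 × 10^8 s ≈ 10.81 years

Final answer: T_syn = 10.81 years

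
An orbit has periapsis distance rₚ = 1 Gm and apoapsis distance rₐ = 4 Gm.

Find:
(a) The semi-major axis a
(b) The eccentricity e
rₚ = 1 Gm = 1 × 10^9 m
rₐ = 4 Gm = 4 × 10^9 m
(a) a = (rₚ + rₐ)/2 = 2.5 × 10^9 m ≈ 2.5 Gm
(b) e = (rₐ − rₚ)/(rₐ + rₚ) = (3 × 10^9) / (5 × 10^9) = 0.6

Final answer:
(a) a = 2.5 Gm
(b) e = 0.6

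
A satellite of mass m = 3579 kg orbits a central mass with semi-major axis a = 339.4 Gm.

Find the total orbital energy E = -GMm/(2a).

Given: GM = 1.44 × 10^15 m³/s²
a = 339.4 Gm = 3.394 × 10^11 m
GM = 1.44 × 10^15 m³/s²
2a = 6.788 × 10^11 m
GMm = 1.44 × 10^15 × 3579 = 5.15376 × 10^18 m³·kg/s²
E = −GMm/(2a) = -7.59246 × 10^6 J ≈ -7.592 MJ

Final answer: -7.592 MJ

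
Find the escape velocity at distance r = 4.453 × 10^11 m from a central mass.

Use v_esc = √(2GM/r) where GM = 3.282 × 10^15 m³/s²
r = 4.453 × 10^11 m
GM = 3.282 × 10^15 m³/s²
2GM/r = 2 × (3.282 × 10^15) / (4.453 × 10^11) = 14740.6 m²/s²
v_esc = √(2GM/r) = 121.411 m/s ≈ 121.4 m/s

Final answer: 121.4 m/s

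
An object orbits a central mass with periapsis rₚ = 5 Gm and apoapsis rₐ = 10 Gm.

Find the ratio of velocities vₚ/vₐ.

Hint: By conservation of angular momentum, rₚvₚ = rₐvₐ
rₚ = 5 Gm = 5 × 10^9 m
rₐ = 10 Gm = 1 × 10^10 m
rₚvₚ = rₐvₐ  ⇒  vₚ/vₐ = rₐ/rₚ
vₚ/vₐ = (1 × 10^10) / (5 × 10^9) = 2

Final answer: vₚ/vₐ = 2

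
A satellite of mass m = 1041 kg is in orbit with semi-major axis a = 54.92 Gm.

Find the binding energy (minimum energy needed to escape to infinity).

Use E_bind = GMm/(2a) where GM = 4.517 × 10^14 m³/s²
a = 54.92 Gm = 5.492 × 10^10 m
GM = 4.517 × 10^14 m³/s²
m = 1041 kg
GMm = 4.517 × 10^14 × 1041 = 4.7022 × 10^17 m³·kg/s²
2a = 1.0984 × 10^11 m
E_bind = GMm/(2a) = 4.28095 × 10^6 J ≈ 4.281 MJ

Final answer: 4.281 MJ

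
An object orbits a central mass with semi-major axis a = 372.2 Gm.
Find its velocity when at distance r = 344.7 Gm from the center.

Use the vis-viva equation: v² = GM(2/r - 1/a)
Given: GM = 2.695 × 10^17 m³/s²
a = 372.2 Gm = 3.722 × 10^11 m
r = 344.7 Gm = 3.447 × 10^11 m
GM = 2.695 × 10^17 m³/s²
2/r − 1/a = 5.80215 × 10^-12 − 2.68673 × 10^-12 = 3.11542 × 10^-12 m⁻¹
v² = GM (2/r − 1/a) = 839605 m²/s²
v = 916.3 m/s ≈ 916.3 m/s

Final answer: 916.3 m/s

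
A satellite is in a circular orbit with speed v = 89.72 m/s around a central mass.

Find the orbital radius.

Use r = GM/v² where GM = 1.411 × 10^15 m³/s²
v = 89.72 m/s
GM = 1.411 × 10^15 m³/s²
v² = 8049.68 m²/s²
r = GM/v² = (1.411 × 10^15) / 8049.68 = 1.75287 × 10^11 m ≈ 1.753 × 10^11 m

Final answer: 1.753 × 10^11 m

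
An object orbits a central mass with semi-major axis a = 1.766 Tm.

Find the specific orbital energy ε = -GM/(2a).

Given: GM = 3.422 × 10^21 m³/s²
a = 1.766 Tm = 1.766 × 10^12 m
GM = 3.422 × 10^21 m³/s²
2a = 3.532 × 10^12 m
ε = −GM/(2a) = -9.68856 × 10^8 J/kg ≈ -968.9 MJ/kg

Final answer: -968.9 MJ/kg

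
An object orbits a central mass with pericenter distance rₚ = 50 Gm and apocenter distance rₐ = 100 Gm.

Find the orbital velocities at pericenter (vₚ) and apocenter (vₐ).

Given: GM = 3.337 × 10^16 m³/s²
rₚ = 50 Gm = 5 × 10^10 m
rₐ = 100 Gm = 1 × 10^11 m
GM = 3.337 × 10^16 m³/s²
a = (rₚ + rₐ)/2 = 7.5 × 10^10 m
Vis-viva: v² = GM (2/r − 1/a)
vₚ² = 3.337 × 10^16 × (4 × 10^-11 − 1.33333 × 10^-11) = 889867 m²/s²
vₚ = 943.327 m/s ≈ 943.3 m/s
vₐ² = 3.337 × 10^16 × (2 × 10^-11 − 1.33333 × 10^-11) = 222467 m²/s²
vₐ = 471.664 m/s ≈ 471.7 m/s

Final answer: vₚ = 943.3 m/s, vₐ = 471.7 m/s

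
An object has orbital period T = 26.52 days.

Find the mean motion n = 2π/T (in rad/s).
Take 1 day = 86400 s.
T = 26.52 days = 2.29133 × 10^6 s
n = 2π / (2.29133 × 10^6 s) = 2.74216 × 10^-6 rad/s ≈ 2.742 × 10^-6 rad/s

Final answer: n = 2.742 × 10^-6 rad/s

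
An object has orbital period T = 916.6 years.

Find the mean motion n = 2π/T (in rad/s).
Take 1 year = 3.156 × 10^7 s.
T = 916.6 years = 2.89279 × 10^10 s
n = 2π / (2.89279 × 10^10 s) = 2.17202 × 10^-10 rad/s ≈ 2.172 × 10^-10 rad/s

Final answer: n = 2.172 × 10^-10 rad/s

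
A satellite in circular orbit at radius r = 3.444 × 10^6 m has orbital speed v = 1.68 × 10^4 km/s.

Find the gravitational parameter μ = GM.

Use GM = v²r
r = 3.444 × 10^6 m
v = 1.68 × 10^4 km/s = 1.68 × 10^7 m/s
v² = 2.8224 × 10^14 m²/s²
GM = v²r = 2.8224 × 10^14 × 3.444 × 10^6 = 9.72035 × 10^20 m³/s²
GM ≈ 9.72 × 10^20 m³/s²

Final answer: GM = 9.72 × 10^20 m³/s²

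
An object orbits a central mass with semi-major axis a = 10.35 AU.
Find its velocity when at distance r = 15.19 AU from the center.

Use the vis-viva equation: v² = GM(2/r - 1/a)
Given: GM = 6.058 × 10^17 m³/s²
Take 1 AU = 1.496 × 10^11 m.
a = 10.35 AU = 1.54836 × 10^12 m
r = 15.19 AU = 2.27242 × 10^12 m
GM = 6.058 × 10^17 m³/s²
2/r − 1/a = 8.80117 × 10^-13 − 6.45845 × 10^-13 = 2.34273 × 10^-13 m⁻¹
v² = GM (2/r − 1/a) = 141922 m²/s²
v = 376.726 m/s ≈ 376.7 m/s

Final answer: 376.7 m/s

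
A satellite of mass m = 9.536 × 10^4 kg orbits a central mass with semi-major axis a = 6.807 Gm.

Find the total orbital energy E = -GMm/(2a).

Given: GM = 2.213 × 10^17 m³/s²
a = 6.807 Gm = 6.807 × 10^9 m
GM = 2.213 × 10^17 m³/s²
2a = 1.3614 × 10^10 m
GMm = 2.213 × 10^17 × 95360 = 2.11032 × 10^22 m³·kg/s²
E = −GMm/(2a) = -1.55011 × 10^12 J ≈ -1.55 TJ

Final answer: -1.55 TJ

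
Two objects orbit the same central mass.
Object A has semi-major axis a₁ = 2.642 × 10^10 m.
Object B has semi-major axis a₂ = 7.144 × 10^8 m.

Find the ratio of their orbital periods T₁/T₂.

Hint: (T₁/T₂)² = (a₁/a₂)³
a₁ = 2.642 × 10^10 m
a₂ = 7.144 × 10^8 m
a₁/a₂ = 36.9821
T₁/T₂ = (a₁/a₂)^(3/2) = (36.9821)^1.5 = 224.899

Final answer: T₁/T₂ = 224.9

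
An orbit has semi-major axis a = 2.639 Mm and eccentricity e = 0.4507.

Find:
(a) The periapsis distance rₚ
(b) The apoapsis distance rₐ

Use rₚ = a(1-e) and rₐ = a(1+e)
a = 2.639 Mm = 2.639 × 10^6 m
e = 0.4507:  1 − e = 0.5493,  1 + e = 1.4507
(a) rₚ = a(1 − e) = 2.639 × 10^6 m × 0.5493 = 1.4496 × 10^6 m ≈ 1.45 Mm
(b) rₐ = a(1 + e) = 2.639 × 10^6 m × 1.4507 = 3.8284 × 10^6 m ≈ 3.828 Mm

Final answer:
(a) rₚ = 1.45 Mm
(b) rₐ = 3.828 Mm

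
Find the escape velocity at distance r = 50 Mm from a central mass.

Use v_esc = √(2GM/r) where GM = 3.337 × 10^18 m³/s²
r = 50 Mm = 5 × 10^7 m
GM = 3.337 × 10^18 m³/s²
2GM/r = 2 × (3.337 × 10^18) / (5 × 10^7) = 1.3348 × 10^11 m²/s²
v_esc = √(2GM/r) = 365349 m/s ≈ 365.3 km/s

Final answer: 365.3 km/s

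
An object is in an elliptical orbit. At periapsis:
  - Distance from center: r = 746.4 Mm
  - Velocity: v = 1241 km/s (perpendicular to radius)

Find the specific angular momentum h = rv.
r = 746.4 Mm = 7.464 × 10^8 m
v = 1241 km/s = 1.241 × 10^6 m/s
h = rv = 7.464 × 10^8 × 1.241 × 10^6 = 9.26282 × 10^14 m²/s ≈ 9.263 × 10^14 m²/s

Final answer: h = 9.263 × 10^14 m²/s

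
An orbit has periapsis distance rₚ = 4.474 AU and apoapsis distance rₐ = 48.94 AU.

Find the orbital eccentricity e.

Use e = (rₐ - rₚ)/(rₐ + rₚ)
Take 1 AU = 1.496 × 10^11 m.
rₚ = 4.474 AU = 6.6931 × 10^11 m
rₐ = 48.94 AU = 7.32142 × 10^12 m
rₐ − rₚ = 6.65211 × 10^12 m
rₐ + rₚ = 7.99073 × 10^12 m
e = (rₐ − rₚ)/(rₐ + rₚ) = 0.832478

Final answer: e = 0.8325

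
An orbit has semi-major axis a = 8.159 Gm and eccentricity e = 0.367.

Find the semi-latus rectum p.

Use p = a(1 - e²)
a = 8.159 Gm = 8.159 × 10^9 m
e = 0.367,  e² = 0.134689,  1 − e² = 0.865311
p = a(1 − e²) = 8.159 × 10^9 m × 0.865311 = 7.06007 × 10^9 m ≈ 7.06 Gm

Final answer: p = 7.06 Gm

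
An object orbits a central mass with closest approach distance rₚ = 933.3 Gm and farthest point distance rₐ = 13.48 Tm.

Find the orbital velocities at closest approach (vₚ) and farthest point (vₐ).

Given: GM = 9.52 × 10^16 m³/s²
rₚ = 933.3 Gm = 9.333 × 10^11 m
rₐ = 13.48 Tm = 1.348 × 10^13 m
GM = 9.52 × 10^16 m³/s²
a = (rₚ + rₐ)/2 = 7.20665 × 10^12 m
Vis-viva: v² = GM (2/r − 1/a)
vₚ² = 9.52 × 10^16 × (2.14293 × 10^-12 − 1.38761 × 10^-13) = 190797 m²/s²
vₚ = 436.803 m/s ≈ 436.8 m/s
vₐ² = 9.52 × 10^16 × (1.48368 × 10^-13 − 1.38761 × 10^-13) = 914.608 m²/s²
vₐ = 30.2425 m/s ≈ 30.24 m/s

Final answer: vₚ = 436.8 m/s, vₐ = 30.24 m/s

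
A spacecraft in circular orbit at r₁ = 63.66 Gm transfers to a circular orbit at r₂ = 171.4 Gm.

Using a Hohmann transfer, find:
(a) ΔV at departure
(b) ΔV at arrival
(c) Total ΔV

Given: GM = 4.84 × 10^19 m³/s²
r₁ = 63.66 Gm = 6.366 × 10^10 m
r₂ = 171.4 Gm = 1.714 × 10^11 m
GM = 4.84 × 10^19 m³/s²
Transfer ellipse: a_t = (r₁ + r₂)/2 = 1.1753 × 10^11 m
Circular speed at r₁: v₁ = √(GM/r₁) = 27573.3 m/s
Transfer speed at r₁ (periapsis): v₁ₜ = √(GM(2/r₁ − 1/a_t)) = 33298.2 m/s
(a) ΔV₁ = v₁ₜ − v₁ = 5724.83 m/s ≈ 5.725 km/s
Circular speed at r₂: v₂ = √(GM/r₂) = 16804.2 m/s
Transfer speed at r₂ (apoapsis): v₂ₜ = √(GM(2/r₂ − 1/a_t)) = 12367.3 m/s
(b) ΔV₂ = v₂ − v₂ₜ = 4436.84 m/s ≈ 4.437 km/s
(c) ΔV_total = ΔV₁ + ΔV₂ = 10161.7 m/s ≈ 10.16 km/s

Final answer:
(a) ΔV₁ = 5.725 km/s
(b) ΔV₂ = 4.437 km/s
(c) ΔV_total = 10.16 km/s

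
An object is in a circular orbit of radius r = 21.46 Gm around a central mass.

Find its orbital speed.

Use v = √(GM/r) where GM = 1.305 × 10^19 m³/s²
r = 21.46 Gm = 2.146 × 10^10 m
GM = 1.305 × 10^19 m³/s²
GM/r = (1.305 × 10^19) / (2.146 × 10^10) = 6.08108 × 10^8 m²/s²
v = √(GM/r) = 24659.8 m/s ≈ 24.66 km/s

Final answer: 24.66 km/s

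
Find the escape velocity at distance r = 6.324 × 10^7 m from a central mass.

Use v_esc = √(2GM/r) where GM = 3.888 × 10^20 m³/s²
r = 6.324 × 10^7 m
GM = 3.888 × 10^20 m³/s²
2GM/r = 2 × (3.888 × 10^20) / (6.324 × 10^7) = 1.2296 × 10^13 m²/s²
v_esc = √(2GM/r) = 3.50657 × 10^6 m/s ≈ 3507 km/s

Final answer: 3507 km/s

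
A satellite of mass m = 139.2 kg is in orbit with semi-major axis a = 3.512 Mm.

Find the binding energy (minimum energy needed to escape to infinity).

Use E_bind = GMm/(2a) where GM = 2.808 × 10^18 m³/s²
a = 3.512 Mm = 3.512 × 10^6 m
GM = 2.808 × 10^18 m³/s²
m = 139.2 kg
GMm = 2.808 × 10^18 × 139.2 = 3.90874 × 10^20 m³·kg/s²
2a = 7.024 × 10^6 m
E_bind = GMm/(2a) = 5.56483 × 10^13 J ≈ 55.65 TJ

Final answer: 55.65 TJ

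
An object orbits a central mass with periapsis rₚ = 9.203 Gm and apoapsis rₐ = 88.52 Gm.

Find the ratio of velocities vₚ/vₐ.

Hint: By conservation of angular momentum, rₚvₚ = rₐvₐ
rₚ = 9.203 Gm = 9.203 × 10^9 m
rₐ = 88.52 Gm = 8.852 × 10^10 m
rₚvₚ = rₐvₐ  ⇒  vₚ/vₐ = rₐ/rₚ
vₚ/vₐ = (8.852 × 10^10) / (9.203 × 10^9) = 9.6186

Final answer: vₚ/vₐ = 9.619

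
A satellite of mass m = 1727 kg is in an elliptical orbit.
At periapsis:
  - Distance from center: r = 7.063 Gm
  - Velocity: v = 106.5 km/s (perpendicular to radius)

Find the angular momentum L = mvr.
r = 7.063 Gm = 7.063 × 10^9 m
v = 106.5 km/s = 106500 m/s
vr = 106500 × 7.063 × 10^9 = 7.5221 × 10^14 m²/s
L = m × vr = 1727 × 7.5221 × 10^14 = 1.29907 × 10^18 kg·m²/s ≈ 1.299 × 10^18 kg·m²/s

Final answer: L = 1.299 × 10^18 kg·m²/s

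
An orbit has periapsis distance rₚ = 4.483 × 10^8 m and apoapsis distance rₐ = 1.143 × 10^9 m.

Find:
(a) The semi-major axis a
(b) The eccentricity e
rₚ = 4.483 × 10^8 m
rₐ = 1.143 × 10^9 m
(a) a = (rₚ + rₐ)/2 = 7.9565 × 10^8 m ≈ 7.957 × 10^8 m
(b) e = (rₐ − rₚ)/(rₐ + rₚ) = (6.947 × 10^8) / (1.5913 × 10^9) = 0.436561

Final answer:
(a) a = 7.957 × 10^8 m
(b) e = 0.4366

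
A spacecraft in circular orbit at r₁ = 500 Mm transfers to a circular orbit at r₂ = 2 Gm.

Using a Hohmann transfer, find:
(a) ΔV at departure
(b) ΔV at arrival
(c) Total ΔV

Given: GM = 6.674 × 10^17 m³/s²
r₁ = 500 Mm = 5 × 10^8 m
r₂ = 2 Gm = 2 × 10^9 m
GM = 6.674 × 10^17 m³/s²
Transfer ellipse: a_t = (r₁ + r₂)/2 = 1.25 × 10^9 m
Circular speed at r₁: v₁ = √(GM/r₁) = 36534.9 m/s
Transfer speed at r₁ (periapsis): v₁ₜ = √(GM(2/r₁ − 1/a_t)) = 46213.4 m/s
(a) ΔV₁ = v₁ₜ − v₁ = 9678.5 m/s ≈ 9.679 km/s
Circular speed at r₂: v₂ = √(GM/r₂) = 18267.5 m/s
Transfer speed at r₂ (apoapsis): v₂ₜ = √(GM(2/r₂ − 1/a_t)) = 11553.4 m/s
(b) ΔV₂ = v₂ − v₂ₜ = 6714.1 m/s ≈ 6.714 km/s
(c) ΔV_total = ΔV₁ + ΔV₂ = 16392.6 m/s ≈ 16.39 km/s

Final answer:
(a) ΔV₁ = 9.679 km/s
(b) ΔV₂ = 6.714 km/s
(c) ΔV_total = 16.39 km/s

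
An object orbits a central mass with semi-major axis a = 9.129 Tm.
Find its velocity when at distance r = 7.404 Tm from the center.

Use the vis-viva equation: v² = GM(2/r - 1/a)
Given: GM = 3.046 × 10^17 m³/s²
a = 9.129 Tm = 9.129 × 10^12 m
r = 7.404 Tm = 7.404 × 10^12 m
GM = 3.046 × 10^17 m³/s²
2/r − 1/a = 2.70124 × 10^-13 − 1.09541 × 10^-13 = 1.60583 × 10^-13 m⁻¹
v² = GM (2/r − 1/a) = 48913.7 m²/s²
v = 221.164 m/s ≈ 221.2 m/s

Final answer: 221.2 m/s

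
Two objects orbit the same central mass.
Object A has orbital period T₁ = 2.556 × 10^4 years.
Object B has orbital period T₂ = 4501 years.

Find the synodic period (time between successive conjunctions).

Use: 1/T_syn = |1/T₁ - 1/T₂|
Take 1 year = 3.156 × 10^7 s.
T₁ = 2.556 × 10^4 years = 8.06674 × 10^11 s
T₂ = 4501 years = 1.42052 × 10^11 s
1/T₁ = 1.23966 × 10^-12 s⁻¹
1/T₂ = 7.0397 × 10^-12 s⁻¹
|1/T₁ − 1/T₂| = 5.80004 × 10^-12 s⁻¹
T_syn = 1 / |1/T₁ − 1/T₂| = 1.72413 × 10^11 s ≈ 5463 years

Final answer: T_syn = 5463 years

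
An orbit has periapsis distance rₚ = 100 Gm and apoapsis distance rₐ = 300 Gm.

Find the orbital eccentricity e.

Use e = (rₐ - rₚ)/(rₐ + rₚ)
rₚ = 100 Gm = 1 × 10^11 m
rₐ = 300 Gm = 3 × 10^11 m
rₐ − rₚ = 2 × 10^11 m
rₐ + rₚ = 4 × 10^11 m
e = (rₐ − rₚ)/(rₐ + rₚ) = 0.5

Final answer: e = 0.5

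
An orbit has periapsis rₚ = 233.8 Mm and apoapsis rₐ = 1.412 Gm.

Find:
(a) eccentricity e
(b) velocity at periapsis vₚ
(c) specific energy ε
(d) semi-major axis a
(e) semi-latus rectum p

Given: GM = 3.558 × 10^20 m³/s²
rₚ = 233.8 Mm = 2.338 × 10^8 m
rₐ = 1.412 Gm = 1.412 × 10^9 m
GM = 3.558 × 10^20 m³/s²
a = (rₚ + rₐ)/2 = 8.229 × 10^8 m
e = (rₐ − rₚ)/(rₐ + rₚ) = (1.1782 × 10^9) / (1.6458 × 10^9) = 0.715883
(a) e = 0.715883 ≈ 0.7159
(b) vₚ² = GM (2/rₚ − 1/a) = 3.558 × 10^20 × (8.55432 × 10^-9 − 1.21521 × 10^-9) = 2.61125 × 10^12 m²/s²;  vₚ = 1.61594 × 10^6 m/s ≈ 1616 km/s
(c) 2a = 1.6458 × 10^9 m;  ε = −GM/(2a) = -2.16187 × 10^11 J/kg ≈ -216.2 GJ/kg
(d) a = 8.229 × 10^8 m ≈ 822.9 Mm
(e) 1 − e² = 0.487512;  p = a(1 − e²) = 8.229 × 10^8 × 0.487512 = 4.01173 × 10^8 m ≈ 401.2 Mm

Final answer:
(a) eccentricity e = 0.7159
(b) velocity at periapsis vₚ = 1616 km/s
(c) specific energy ε = -216.2 GJ/kg
(d) semi-major axis a = 822.9 Mm
(e) semi-latus rectum p = 401.2 Mm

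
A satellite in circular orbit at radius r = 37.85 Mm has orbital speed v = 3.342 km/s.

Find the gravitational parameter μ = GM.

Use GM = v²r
r = 37.85 Mm = 3.785 × 10^7 m
v = 3.342 km/s = 3342 m/s
v² = 1.1169 × 10^7 m²/s²
GM = v²r = 1.1169 × 10^7 × 3.785 × 10^7 = 4.22745 × 10^14 m³/s²
GM ≈ 4.227 × 10^14 m³/s²

Final answer: GM = 4.227 × 10^14 m³/s²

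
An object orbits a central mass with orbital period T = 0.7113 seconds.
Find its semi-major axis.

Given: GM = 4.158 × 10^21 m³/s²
T = 0.7113 seconds
GM = 4.158 × 10^21 m³/s²
Kepler's third law: a³ = GM T² / (4π²)
T² = 0.505948 s²
a³ = (4.158 × 10^21) × 0.505948 / (4π²) = 5.32881 × 10^19 m³
a = (a³)^(1/3) = 3.76308 × 10^6 m ≈ 3.763 Mm

Final answer: 3.763 Mm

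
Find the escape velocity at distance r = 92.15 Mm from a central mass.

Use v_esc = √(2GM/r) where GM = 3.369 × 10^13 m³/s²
r = 92.15 Mm = 9.215 × 10^7 m
GM = 3.369 × 10^13 m³/s²
2GM/r = 2 × (3.369 × 10^13) / (9.215 × 10^7) = 731199 m²/s²
v_esc = √(2GM/r) = 855.102 m/s ≈ 855.1 m/s

Final answer: 855.1 m/s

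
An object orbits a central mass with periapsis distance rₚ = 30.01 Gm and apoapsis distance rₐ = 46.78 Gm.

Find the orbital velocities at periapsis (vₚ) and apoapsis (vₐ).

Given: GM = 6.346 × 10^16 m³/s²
rₚ = 30.01 Gm = 3.001 × 10^10 m
rₐ = 46.78 Gm = 4.678 × 10^10 m
GM = 6.346 × 10^16 m³/s²
a = (rₚ + rₐ)/2 = 3.8395 × 10^10 m
Vis-viva: v² = GM (2/r − 1/a)
vₚ² = 6.346 × 10^16 × (6.66445 × 10^-11 − 2.60451 × 10^-11) = 2.57644 × 10^6 m²/s²
vₚ = 1605.13 m/s ≈ 1.605 km/s
vₐ² = 6.346 × 10^16 × (4.27533 × 10^-11 − 2.60451 × 10^-11) = 1.06031 × 10^6 m²/s²
vₐ = 1029.71 m/s ≈ 1.03 km/s

Final answer: vₚ = 1.605 km/s, vₐ = 1.03 km/s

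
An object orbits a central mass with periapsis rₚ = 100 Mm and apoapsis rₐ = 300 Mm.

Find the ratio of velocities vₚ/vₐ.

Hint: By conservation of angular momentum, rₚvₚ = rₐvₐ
rₚ = 100 Mm = 1 × 10^8 m
rₐ = 300 Mm = 3 × 10^8 m
rₚvₚ = rₐvₐ  ⇒  vₚ/vₐ = rₐ/rₚ
vₚ/vₐ = (3 × 10^8) / (1 × 10^8) = 3

Final answer: vₚ/vₐ = 3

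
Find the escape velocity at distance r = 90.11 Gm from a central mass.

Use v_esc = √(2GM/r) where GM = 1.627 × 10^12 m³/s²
r = 90.11 Gm = 9.011 × 10^10 m
GM = 1.627 × 10^12 m³/s²
2GM/r = 2 × (1.627 × 10^12) / (9.011 × 10^10) = 36.1114 m²/s²
v_esc = √(2GM/r) = 6.00928 m/s ≈ 6.009 m/s

Final answer: 6.009 m/s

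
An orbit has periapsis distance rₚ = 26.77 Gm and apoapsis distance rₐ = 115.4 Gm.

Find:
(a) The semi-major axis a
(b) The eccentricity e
rₚ = 26.77 Gm = 2.677 × 10^10 m
rₐ = 115.4 Gm = 1.154 × 10^11 m
(a) a = (rₚ + rₐ)/2 = 7.1085 × 10^10 m ≈ 71.08 Gm
(b) e = (rₐ − rₚ)/(rₐ + rₚ) = (8.863 × 10^10) / (1.4217 × 10^11) = 0.623409

Final answer:
(a) a = 71.08 Gm
(b) e = 0.6234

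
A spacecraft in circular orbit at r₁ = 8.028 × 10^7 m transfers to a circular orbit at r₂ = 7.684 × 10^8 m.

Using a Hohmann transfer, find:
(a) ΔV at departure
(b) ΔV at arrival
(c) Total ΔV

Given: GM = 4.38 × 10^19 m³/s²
r₁ = 8.028 × 10^7 m
r₂ = 7.684 × 10^8 m
GM = 4.38 × 10^19 m³/s²
Transfer ellipse: a_t = (r₁ + r₂)/2 = 4.2434 × 10^8 m
Circular speed at r₁: v₁ = √(GM/r₁) = 738641 m/s
Transfer speed at r₁ (periapsis): v₁ₜ = √(GM(2/r₁ − 1/a_t)) = 993963 m/s
(a) ΔV₁ = v₁ₜ − v₁ = 255322 m/s ≈ 255.3 km/s
Circular speed at r₂: v₂ = √(GM/r₂) = 238750 m/s
Transfer speed at r₂ (apoapsis): v₂ₜ = √(GM(2/r₂ − 1/a_t)) = 103846 m/s
(b) ΔV₂ = v₂ − v₂ₜ = 134904 m/s ≈ 134.9 km/s
(c) ΔV_total = ΔV₁ + ΔV₂ = 390226 m/s ≈ 390.2 km/s

Final answer:
(a) ΔV₁ = 255.3 km/s
(b) ΔV₂ = 134.9 km/s
(c) ΔV_total = 390.2 km/s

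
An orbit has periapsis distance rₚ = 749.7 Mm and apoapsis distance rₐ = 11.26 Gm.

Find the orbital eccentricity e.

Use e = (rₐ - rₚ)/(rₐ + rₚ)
rₚ = 749.7 Mm = 7.497 × 10^8 m
rₐ = 11.26 Gm = 1.126 × 10^10 m
rₐ − rₚ = 1.05103 × 10^10 m
rₐ + rₚ = 1.20097 × 10^10 m
e = (rₐ − rₚ)/(rₐ + rₚ) = 0.875151

Final answer: e = 0.8752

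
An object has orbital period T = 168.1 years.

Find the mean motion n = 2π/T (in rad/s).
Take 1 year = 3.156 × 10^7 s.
T = 168.1 years = 5.30524 × 10^9 s
n = 2π / (5.30524 × 10^9 s) = 1.18434 × 10^-9 rad/s ≈ 1.184 × 10^-9 rad/s

Final answer: n = 1.184 × 10^-9 rad/s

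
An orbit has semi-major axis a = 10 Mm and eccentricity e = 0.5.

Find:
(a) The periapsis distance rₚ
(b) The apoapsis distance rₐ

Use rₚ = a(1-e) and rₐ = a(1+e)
a = 10 Mm = 1 × 10^7 m
e = 0.5:  1 − e = 0.5,  1 + e = 1.5
(a) rₚ = a(1 − e) = 1 × 10^7 m × 0.5 = 5 × 10^6 m ≈ 5 Mm
(b) rₐ = a(1 + e) = 1 × 10^7 m × 1.5 = 1.5 × 10^7 m ≈ 15 Mm

Final answer:
(a) rₚ = 5 Mm
(b) rₐ = 15 Mm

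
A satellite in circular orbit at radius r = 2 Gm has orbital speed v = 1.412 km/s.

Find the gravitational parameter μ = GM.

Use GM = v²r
r = 2 Gm = 2 × 10^9 m
v = 1.412 km/s = 1412 m/s
v² = 1.99374 × 10^6 m²/s²
GM = v²r = 1.99374 × 10^6 × 2 × 10^9 = 3.98749 × 10^15 m³/s²
GM ≈ 3.987 × 10^15 m³/s²

Final answer: GM = 3.987 × 10^15 m³/s²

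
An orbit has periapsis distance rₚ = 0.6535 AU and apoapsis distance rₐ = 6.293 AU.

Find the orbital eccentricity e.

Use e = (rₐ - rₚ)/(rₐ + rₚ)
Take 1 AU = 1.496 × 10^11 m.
rₚ = 0.6535 AU = 9.77636 × 10^10 m
rₐ = 6.293 AU = 9.41433 × 10^11 m
rₐ − rₚ = 8.43669 × 10^11 m
rₐ + rₚ = 1.0392 × 10^12 m
e = (rₐ − rₚ)/(rₐ + rₚ) = 0.811848

Final answer: e = 0.8118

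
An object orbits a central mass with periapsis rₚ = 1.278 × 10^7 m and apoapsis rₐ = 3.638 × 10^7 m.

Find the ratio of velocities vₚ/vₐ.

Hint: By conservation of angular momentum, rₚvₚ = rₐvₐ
rₚ = 1.278 × 10^7 m
rₐ = 3.638 × 10^7 m
rₚvₚ = rₐvₐ  ⇒  vₚ/vₐ = rₐ/rₚ
vₚ/vₐ = (3.638 × 10^7) / (1.278 × 10^7) = 2.84664

Final answer: vₚ/vₐ = 2.847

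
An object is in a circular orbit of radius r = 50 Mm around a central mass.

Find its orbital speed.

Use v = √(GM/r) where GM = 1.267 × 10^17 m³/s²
r = 50 Mm = 5 × 10^7 m
GM = 1.267 × 10^17 m³/s²
GM/r = (1.267 × 10^17) / (5 × 10^7) = 2.534 × 10^9 m²/s²
v = √(GM/r) = 50338.9 m/s ≈ 50.34 km/s

Final answer: 50.34 km/s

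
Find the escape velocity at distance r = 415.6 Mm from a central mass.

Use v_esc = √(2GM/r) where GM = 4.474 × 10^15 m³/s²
r = 415.6 Mm = 4.156 × 10^8 m
GM = 4.474 × 10^15 m³/s²
2GM/r = 2 × (4.474 × 10^15) / (4.156 × 10^8) = 2.15303 × 10^7 m²/s²
v_esc = √(2GM/r) = 4640.08 m/s ≈ 4.64 km/s

Final answer: 4.64 km/s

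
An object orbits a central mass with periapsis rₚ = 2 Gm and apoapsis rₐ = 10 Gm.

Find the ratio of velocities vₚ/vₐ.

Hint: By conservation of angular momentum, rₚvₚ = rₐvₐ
rₚ = 2 Gm = 2 × 10^9 m
rₐ = 10 Gm = 1 × 10^10 m
rₚvₚ = rₐvₐ  ⇒  vₚ/vₐ = rₐ/rₚ
vₚ/vₐ = (1 × 10^10) / (2 × 10^9) = 5

Final answer: vₚ/vₐ = 5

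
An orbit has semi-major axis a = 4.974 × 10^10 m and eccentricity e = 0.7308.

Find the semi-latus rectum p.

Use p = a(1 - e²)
a = 4.974 × 10^10 m
e = 0.7308,  e² = 0.534069,  1 − e² = 0.465931
p = a(1 − e²) = 4.974 × 10^10 m × 0.465931 = 2.31754 × 10^10 m ≈ 2.318 × 10^10 m

Final answer: p = 2.318 × 10^10 m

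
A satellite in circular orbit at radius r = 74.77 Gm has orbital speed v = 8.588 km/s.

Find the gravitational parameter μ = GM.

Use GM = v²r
r = 74.77 Gm = 7.477 × 10^10 m
v = 8.588 km/s = 8588 m/s
v² = 7.37537 × 10^7 m²/s²
GM = v²r = 7.37537 × 10^7 × 7.477 × 10^10 = 5.51457 × 10^18 m³/s²
GM ≈ 5.515 × 10^18 m³/s²

Final answer: GM = 5.515 × 10^18 m³/s²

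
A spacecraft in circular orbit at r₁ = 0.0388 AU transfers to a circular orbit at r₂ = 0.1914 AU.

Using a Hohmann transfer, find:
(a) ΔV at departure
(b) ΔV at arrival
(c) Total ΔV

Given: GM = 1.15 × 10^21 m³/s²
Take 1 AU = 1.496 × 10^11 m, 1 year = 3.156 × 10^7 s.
r₁ = 0.0388 AU = 5.80448 × 10^9 m
r₂ = 0.1914 AU = 2.86334 × 10^10 m
GM = 1.15 × 10^21 m³/s²
Transfer ellipse: a_t = (r₁ + r₂)/2 = 1.7219 × 10^10 m
Circular speed at r₁: v₁ = √(GM/r₁) = 445110 m/s
Transfer speed at r₁ (periapsis): v₁ₜ = √(GM(2/r₁ − 1/a_t)) = 573985 m/s
(a) ΔV₁ = v₁ₜ − v₁ = 128875 m/s ≈ 27.19 AU/year
Circular speed at r₂: v₂ = √(GM/r₂) = 200407 m/s
Transfer speed at r₂ (apoapsis): v₂ₜ = √(GM(2/r₂ − 1/a_t)) = 116356 m/s
(b) ΔV₂ = v₂ − v₂ₜ = 84050.2 m/s ≈ 17.73 AU/year
(c) ΔV_total = ΔV₁ + ΔV₂ = 212925 m/s ≈ 44.92 AU/year

Final answer:
(a) ΔV₁ = 27.19 AU/year
(b) ΔV₂ = 17.73 AU/year
(c) ΔV_total = 44.92 AU/year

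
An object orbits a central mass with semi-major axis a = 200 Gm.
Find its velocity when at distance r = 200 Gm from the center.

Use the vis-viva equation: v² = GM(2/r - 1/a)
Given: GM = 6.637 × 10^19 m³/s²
a = 200 Gm = 2 × 10^11 m
r = 200 Gm = 2 × 10^11 m
GM = 6.637 × 10^19 m³/s²
2/r − 1/a = 1 × 10^-11 − 5 × 10^-12 = 5 × 10^-12 m⁻¹
v² = GM (2/r − 1/a) = 3.3185 × 10^8 m²/s²
v = 18216.8 m/s ≈ 18.22 km/s

Final answer: 18.22 km/s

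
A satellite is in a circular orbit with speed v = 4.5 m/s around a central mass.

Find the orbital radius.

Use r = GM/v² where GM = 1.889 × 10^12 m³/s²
v = 4.5 m/s
GM = 1.889 × 10^12 m³/s²
v² = 20.25 m²/s²
r = GM/v² = (1.889 × 10^12) / 20.25 = 9.3284 × 10^10 m ≈ 93.28 Gm

Final answer: 93.28 Gm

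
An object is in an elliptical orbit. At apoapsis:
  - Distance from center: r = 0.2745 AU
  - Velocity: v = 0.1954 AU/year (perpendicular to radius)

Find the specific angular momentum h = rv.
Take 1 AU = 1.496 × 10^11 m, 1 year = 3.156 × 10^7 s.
r = 0.2745 AU = 4.10652 × 10^10 m
v = 0.1954 AU/year = 926.231 m/s
h = rv = 4.10652 × 10^10 × 926.231 = 3.80358 × 10^13 m²/s ≈ 3.804 × 10^13 m²/s

Final answer: h = 3.804 × 10^13 m²/s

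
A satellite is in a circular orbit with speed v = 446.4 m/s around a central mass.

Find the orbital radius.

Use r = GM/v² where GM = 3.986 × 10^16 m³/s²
v = 446.4 m/s
GM = 3.986 × 10^16 m³/s²
v² = 199273 m²/s²
r = GM/v² = (3.986 × 10^16) / 199273 = 2.00027 × 10^11 m ≈ 200 Gm

Final answer: 200 Gm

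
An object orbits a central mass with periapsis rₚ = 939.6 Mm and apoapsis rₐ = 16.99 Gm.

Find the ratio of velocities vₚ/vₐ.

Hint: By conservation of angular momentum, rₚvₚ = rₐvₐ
rₚ = 939.6 Mm = 9.396 × 10^8 m
rₐ = 16.99 Gm = 1.699 × 10^10 m
rₚvₚ = rₐvₐ  ⇒  vₚ/vₐ = rₐ/rₚ
vₚ/vₐ = (1.699 × 10^10) / (9.396 × 10^8) = 18.0822

Final answer: vₚ/vₐ = 18.08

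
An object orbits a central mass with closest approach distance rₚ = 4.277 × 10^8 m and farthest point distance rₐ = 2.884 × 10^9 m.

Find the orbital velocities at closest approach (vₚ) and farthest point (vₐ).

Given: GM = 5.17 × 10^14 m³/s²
rₚ = 4.277 × 10^8 m
rₐ = 2.884 × 10^9 m
GM = 5.17 × 10^14 m³/s²
a = (rₚ + rₐ)/2 = 1.65585 × 10^9 m
Vis-viva: v² = GM (2/r − 1/a)
vₚ² = 5.17 × 10^14 × (4.67617 × 10^-9 − 6.03919 × 10^-10) = 2.10536 × 10^6 m²/s²
vₚ = 1450.98 m/s ≈ 1.451 km/s
vₐ² = 5.17 × 10^14 × (6.93481 × 10^-10 − 6.03919 × 10^-10) = 46303.5 m²/s²
vₐ = 215.182 m/s ≈ 215.2 m/s

Final answer: vₚ = 1.451 km/s, vₐ = 215.2 m/s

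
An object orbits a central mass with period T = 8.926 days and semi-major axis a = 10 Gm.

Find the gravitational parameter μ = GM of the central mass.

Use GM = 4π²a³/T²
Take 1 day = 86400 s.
T = 8.926 days = 771206 s
a = 10 Gm = 1 × 10^10 m
a³ = 1 × 10^30 m³
T² = 5.94759 × 10^11 s²
GM = 4π² × (1 × 10^30) / (5.94759 × 10^11) = 6.63771 × 10^19 m³/s²
GM ≈ 6.638 × 10^19 m³/s²

Final answer: GM = 6.638 × 10^19 m³/s²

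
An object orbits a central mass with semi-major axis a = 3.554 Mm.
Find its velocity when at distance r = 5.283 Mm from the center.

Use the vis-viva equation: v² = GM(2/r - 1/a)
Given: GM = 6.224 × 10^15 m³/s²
a = 3.554 Mm = 3.554 × 10^6 m
r = 5.283 Mm = 5.283 × 10^6 m
GM = 6.224 × 10^15 m³/s²
2/r − 1/a = 3.78573 × 10^-7 − 2.81373 × 10^-7 = 9.71997 × 10^-8 m⁻¹
v² = GM (2/r − 1/a) = 6.04971 × 10^8 m²/s²
v = 24596.2 m/s ≈ 24.6 km/s

Final answer: 24.6 km/s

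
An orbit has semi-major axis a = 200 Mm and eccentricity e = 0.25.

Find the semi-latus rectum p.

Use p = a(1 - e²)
a = 200 Mm = 2 × 10^8 m
e = 0.25,  e² = 0.0625,  1 − e² = 0.9375
p = a(1 − e²) = 2 × 10^8 m × 0.9375 = 1.875 × 10^8 m ≈ 187.5 Mm

Final answer: p = 187.5 Mm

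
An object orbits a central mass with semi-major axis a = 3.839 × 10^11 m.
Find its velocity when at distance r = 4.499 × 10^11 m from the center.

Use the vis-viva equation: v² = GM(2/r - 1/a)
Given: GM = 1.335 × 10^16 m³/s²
a = 3.839 × 10^11 m
r = 4.499 × 10^11 m
GM = 1.335 × 10^16 m³/s²
2/r − 1/a = 4.44543 × 10^-12 − 2.60485 × 10^-12 = 1.84059 × 10^-12 m⁻¹
v² = GM (2/r − 1/a) = 24571.8 m²/s²
v = 156.754 m/s ≈ 156.8 m/s

Final answer: 156.8 m/s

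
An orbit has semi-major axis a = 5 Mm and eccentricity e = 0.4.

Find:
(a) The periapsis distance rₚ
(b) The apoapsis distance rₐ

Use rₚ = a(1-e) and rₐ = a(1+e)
a = 5 Mm = 5 × 10^6 m
e = 0.4:  1 − e = 0.6,  1 + e = 1.4
(a) rₚ = a(1 − e) = 5 × 10^6 m × 0.6 = 3 × 10^6 m ≈ 3 Mm
(b) rₐ = a(1 + e) = 5 × 10^6 m × 1.4 = 7 × 10^6 m ≈ 7 Mm

Final answer:
(a) rₚ = 3 Mm
(b) rₐ = 7 Mm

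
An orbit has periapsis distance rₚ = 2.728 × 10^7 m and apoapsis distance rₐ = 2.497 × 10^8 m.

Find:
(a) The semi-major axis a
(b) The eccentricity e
rₚ = 2.728 × 10^7 m
rₐ = 2.497 × 10^8 m
(a) a = (rₚ + rₐ)/2 = 1.3849 × 10^8 m ≈ 1.385 × 10^8 m
(b) e = (rₐ − rₚ)/(rₐ + rₚ) = (2.2242 × 10^8) / (2.7698 × 10^8) = 0.803018

Final answer:
(a) a = 1.385 × 10^8 m
(b) e = 0.803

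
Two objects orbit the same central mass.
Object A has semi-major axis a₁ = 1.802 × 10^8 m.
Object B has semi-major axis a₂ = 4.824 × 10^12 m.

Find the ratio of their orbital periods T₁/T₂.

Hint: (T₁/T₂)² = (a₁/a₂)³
a₁ = 1.802 × 10^8 m
a₂ = 4.824 × 10^12 m
a₁/a₂ = 3.73549 × 10^-5
T₁/T₂ = (a₁/a₂)^(3/2) = (3.73549 × 10^-5)^1.5 = 2.28308 × 10^-7

Final answer: T₁/T₂ = 2.283 × 10^-7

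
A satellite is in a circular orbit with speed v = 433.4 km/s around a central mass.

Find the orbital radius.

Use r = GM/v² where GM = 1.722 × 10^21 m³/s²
v = 433.4 km/s = 433400 m/s
GM = 1.722 × 10^21 m³/s²
v² = 1.87836 × 10^11 m²/s²
r = GM/v² = (1.722 × 10^21) / (1.87836 × 10^11) = 9.16759 × 10^9 m ≈ 9.168 × 10^9 m

Final answer: 9.168 × 10^9 m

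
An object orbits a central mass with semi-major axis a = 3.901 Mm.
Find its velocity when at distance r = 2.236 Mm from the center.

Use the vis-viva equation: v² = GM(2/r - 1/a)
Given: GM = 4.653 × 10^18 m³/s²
a = 3.901 Mm = 3.901 × 10^6 m
r = 2.236 Mm = 2.236 × 10^6 m
GM = 4.653 × 10^18 m³/s²
2/r − 1/a = 8.94454 × 10^-7 − 2.56345 × 10^-7 = 6.3811 × 10^-7 m⁻¹
v² = GM (2/r − 1/a) = 2.96913 × 10^12 m²/s²
v = 1.72311 × 10^6 m/s ≈ 1723 km/s

Final answer: 1723 km/s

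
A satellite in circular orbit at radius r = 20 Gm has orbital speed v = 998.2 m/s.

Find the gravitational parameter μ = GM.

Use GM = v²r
r = 20 Gm = 2 × 10^10 m
v = 998.2 m/s
v² = 996403 m²/s²
GM = v²r = 996403 × 2 × 10^10 = 1.99281 × 10^16 m³/s²
GM ≈ 1.993 × 10^16 m³/s²

Final answer: GM = 1.993 × 10^16 m³/s²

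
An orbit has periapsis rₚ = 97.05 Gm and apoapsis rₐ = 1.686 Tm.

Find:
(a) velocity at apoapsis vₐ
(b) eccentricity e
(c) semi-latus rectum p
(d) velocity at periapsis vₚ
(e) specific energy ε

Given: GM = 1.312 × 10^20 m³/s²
rₚ = 97.05 Gm = 9.705 × 10^10 m
rₐ = 1.686 Tm = 1.686 × 10^12 m
GM = 1.312 × 10^20 m³/s²
a = (rₚ + rₐ)/2 = 8.91525 × 10^11 m
e = (rₐ − rₚ)/(rₐ + rₚ) = (1.58895 × 10^12) / (1.78305 × 10^12) = 0.891142
(a) vₐ² = GM (2/rₐ − 1/a) = 1.312 × 10^20 × (1.18624 × 10^-12 − 1.12167 × 10^-12) = 8.47107 × 10^6 m²/s²;  vₐ = 2910.51 m/s ≈ 2.911 km/s
(b) e = 0.891142 ≈ 0.8911
(c) 1 − e² = 0.205867;  p = a(1 − e²) = 8.91525 × 10^11 × 0.205867 = 1.83535 × 10^11 m ≈ 183.5 Gm
(d) vₚ² = GM (2/rₚ − 1/a) = 1.312 × 10^20 × (2.06079 × 10^-11 − 1.12167 × 10^-12) = 2.5566 × 10^9 m²/s²;  vₚ = 50562.8 m/s ≈ 50.56 km/s
(e) 2a = 1.78305 × 10^12 m;  ε = −GM/(2a) = -7.35818 × 10^7 J/kg ≈ -73.58 MJ/kg

Final answer:
(a) velocity at apoapsis vₐ = 2.911 km/s
(b) eccentricity e = 0.8911
(c) semi-latus rectum p = 183.5 Gm
(d) velocity at periapsis vₚ = 50.56 km/s
(e) specific energy ε = -73.58 MJ/kg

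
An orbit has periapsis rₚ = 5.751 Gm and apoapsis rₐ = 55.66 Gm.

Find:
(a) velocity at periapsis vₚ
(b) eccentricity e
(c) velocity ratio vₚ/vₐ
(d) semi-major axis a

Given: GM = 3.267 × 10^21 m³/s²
rₚ = 5.751 Gm = 5.751 × 10^9 m
rₐ = 55.66 Gm = 5.566 × 10^10 m
GM = 3.267 × 10^21 m³/s²
a = (rₚ + rₐ)/2 = 3.07055 × 10^10 m
e = (rₐ − rₚ)/(rₐ + rₚ) = (4.9909 × 10^10) / (6.1411 × 10^10) = 0.812705
(a) vₚ² = GM (2/rₚ − 1/a) = 3.267 × 10^21 × (3.47766 × 10^-10 − 3.25675 × 10^-11) = 1.02975 × 10^12 m²/s²;  vₚ = 1.01477 × 10^6 m/s ≈ 1015 km/s
(b) e = 0.812705 ≈ 0.8127
(c) vₚ/vₐ = rₐ/rₚ (angular momentum) = (5.566 × 10^10) / (5.751 × 10^9) = 9.67832 ≈ 9.678
(d) a = 3.07055 × 10^10 m ≈ 30.71 Gm

Final answer:
(a) velocity at periapsis vₚ = 1015 km/s
(b) eccentricity e = 0.8127
(c) velocity ratio vₚ/vₐ = 9.678
(d) semi-major axis a = 30.71 Gm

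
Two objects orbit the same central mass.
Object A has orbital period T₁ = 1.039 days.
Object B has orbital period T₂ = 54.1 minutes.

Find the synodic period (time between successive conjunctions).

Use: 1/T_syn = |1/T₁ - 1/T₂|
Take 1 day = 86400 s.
T₁ = 1.039 days = 89769.6 s
T₂ = 54.1 minutes = 3246 s
1/T₁ = 1.11396 × 10^-5 s⁻¹
1/T₂ = 0.000308071 s⁻¹
|1/T₁ − 1/T₂| = 0.000296932 s⁻¹
T_syn = 1 / |1/T₁ − 1/T₂| = 3367.78 s ≈ 56.13 minutes

Final answer: T_syn = 56.13 minutes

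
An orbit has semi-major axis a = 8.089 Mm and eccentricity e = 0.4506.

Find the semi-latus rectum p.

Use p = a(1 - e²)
a = 8.089 Mm = 8.089 × 10^6 m
e = 0.4506,  e² = 0.20304,  1 − e² = 0.79696
p = a(1 − e²) = 8.089 × 10^6 m × 0.79696 = 6.44661 × 10^6 m ≈ 6.447 Mm

Final answer: p = 6.447 Mm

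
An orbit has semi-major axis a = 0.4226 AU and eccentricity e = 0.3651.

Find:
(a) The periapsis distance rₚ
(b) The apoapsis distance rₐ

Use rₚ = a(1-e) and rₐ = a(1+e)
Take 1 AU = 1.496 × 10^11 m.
a = 0.4226 AU = 6.3221 × 10^10 m
e = 0.3651:  1 − e = 0.6349,  1 + e = 1.3651
(a) rₚ = a(1 − e) = 6.3221 × 10^10 m × 0.6349 = 4.0139 × 10^10 m ≈ 0.2683 AU
(b) rₐ = a(1 + e) = 6.3221 × 10^10 m × 1.3651 = 8.63029 × 10^10 m ≈ 0.5769 AU

Final answer:
(a) rₚ = 0.2683 AU
(b) rₐ = 0.5769 AU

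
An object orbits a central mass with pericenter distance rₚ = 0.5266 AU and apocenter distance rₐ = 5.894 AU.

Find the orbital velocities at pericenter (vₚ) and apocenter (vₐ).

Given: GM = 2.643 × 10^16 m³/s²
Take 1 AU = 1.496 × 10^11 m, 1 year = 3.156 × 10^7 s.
rₚ = 0.5266 AU = 7.87794 × 10^10 m
rₐ = 5.894 AU = 8.81742 × 10^11 m
GM = 2.643 × 10^16 m³/s²
a = (rₚ + rₐ)/2 = 4.80261 × 10^11 m
Vis-viva: v² = GM (2/r − 1/a)
vₚ² = 2.643 × 10^16 × (2.53874 × 10^-11 − 2.0822 × 10^-12) = 615955 m²/s²
vₚ = 784.828 m/s ≈ 0.1656 AU/year
vₐ² = 2.643 × 10^16 × (2.26824 × 10^-12 − 2.0822 × 10^-12) = 4916.89 m²/s²
vₐ = 70.1206 m/s ≈ 70.12 m/s

Final answer: vₚ = 0.1656 AU/year, vₐ = 70.12 m/s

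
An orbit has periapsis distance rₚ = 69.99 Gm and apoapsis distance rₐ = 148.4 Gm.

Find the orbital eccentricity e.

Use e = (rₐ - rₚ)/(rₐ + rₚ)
rₚ = 69.99 Gm = 6.999 × 10^10 m
rₐ = 148.4 Gm = 1.484 × 10^11 m
rₐ − rₚ = 7.841 × 10^10 m
rₐ + rₚ = 2.1839 × 10^11 m
e = (rₐ − rₚ)/(rₐ + rₚ) = 0.359037

Final answer: e = 0.359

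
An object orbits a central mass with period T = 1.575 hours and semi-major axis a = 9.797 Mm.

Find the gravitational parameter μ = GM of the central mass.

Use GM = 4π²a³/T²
T = 1.575 hours = 5670 s
a = 9.797 Mm = 9.797 × 10^6 m
a³ = 9.40328 × 10^20 m³
T² = 3.21489 × 10^7 s²
GM = 4π² × (9.40328 × 10^20) / (3.21489 × 10^7) = 1.15471 × 10^15 m³/s²
GM ≈ 1.155 × 10^15 m³/s²

Final answer: GM = 1.155 × 10^15 m³/s²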